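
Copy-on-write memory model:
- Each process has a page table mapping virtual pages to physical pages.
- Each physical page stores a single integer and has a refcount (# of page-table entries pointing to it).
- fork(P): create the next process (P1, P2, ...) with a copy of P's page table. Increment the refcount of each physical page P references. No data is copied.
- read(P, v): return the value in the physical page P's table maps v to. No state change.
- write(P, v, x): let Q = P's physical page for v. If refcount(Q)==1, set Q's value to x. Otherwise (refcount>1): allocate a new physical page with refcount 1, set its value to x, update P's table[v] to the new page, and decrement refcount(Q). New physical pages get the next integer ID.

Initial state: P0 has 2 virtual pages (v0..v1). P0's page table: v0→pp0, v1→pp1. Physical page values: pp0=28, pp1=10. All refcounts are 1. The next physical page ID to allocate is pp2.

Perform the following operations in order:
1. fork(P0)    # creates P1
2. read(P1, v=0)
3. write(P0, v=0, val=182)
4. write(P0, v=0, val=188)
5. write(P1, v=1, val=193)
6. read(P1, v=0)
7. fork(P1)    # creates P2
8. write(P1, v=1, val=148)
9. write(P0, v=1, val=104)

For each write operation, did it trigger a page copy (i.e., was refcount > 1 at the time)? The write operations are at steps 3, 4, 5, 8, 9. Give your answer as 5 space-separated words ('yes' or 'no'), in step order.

Op 1: fork(P0) -> P1. 2 ppages; refcounts: pp0:2 pp1:2
Op 2: read(P1, v0) -> 28. No state change.
Op 3: write(P0, v0, 182). refcount(pp0)=2>1 -> COPY to pp2. 3 ppages; refcounts: pp0:1 pp1:2 pp2:1
Op 4: write(P0, v0, 188). refcount(pp2)=1 -> write in place. 3 ppages; refcounts: pp0:1 pp1:2 pp2:1
Op 5: write(P1, v1, 193). refcount(pp1)=2>1 -> COPY to pp3. 4 ppages; refcounts: pp0:1 pp1:1 pp2:1 pp3:1
Op 6: read(P1, v0) -> 28. No state change.
Op 7: fork(P1) -> P2. 4 ppages; refcounts: pp0:2 pp1:1 pp2:1 pp3:2
Op 8: write(P1, v1, 148). refcount(pp3)=2>1 -> COPY to pp4. 5 ppages; refcounts: pp0:2 pp1:1 pp2:1 pp3:1 pp4:1
Op 9: write(P0, v1, 104). refcount(pp1)=1 -> write in place. 5 ppages; refcounts: pp0:2 pp1:1 pp2:1 pp3:1 pp4:1

yes no yes yes no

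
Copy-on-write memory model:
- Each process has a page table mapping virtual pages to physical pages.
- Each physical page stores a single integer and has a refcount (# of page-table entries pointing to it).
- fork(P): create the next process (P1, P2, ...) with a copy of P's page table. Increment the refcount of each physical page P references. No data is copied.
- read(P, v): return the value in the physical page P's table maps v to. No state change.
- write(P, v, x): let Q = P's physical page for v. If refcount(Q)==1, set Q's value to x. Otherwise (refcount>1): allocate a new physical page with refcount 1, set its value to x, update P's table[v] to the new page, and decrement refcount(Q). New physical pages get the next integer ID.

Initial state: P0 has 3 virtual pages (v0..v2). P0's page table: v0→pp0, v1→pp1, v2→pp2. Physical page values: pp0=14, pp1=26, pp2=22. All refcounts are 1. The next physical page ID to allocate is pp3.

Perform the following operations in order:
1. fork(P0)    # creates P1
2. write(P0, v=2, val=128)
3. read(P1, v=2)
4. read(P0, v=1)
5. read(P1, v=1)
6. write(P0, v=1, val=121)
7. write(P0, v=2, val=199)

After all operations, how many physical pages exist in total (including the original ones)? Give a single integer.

Op 1: fork(P0) -> P1. 3 ppages; refcounts: pp0:2 pp1:2 pp2:2
Op 2: write(P0, v2, 128). refcount(pp2)=2>1 -> COPY to pp3. 4 ppages; refcounts: pp0:2 pp1:2 pp2:1 pp3:1
Op 3: read(P1, v2) -> 22. No state change.
Op 4: read(P0, v1) -> 26. No state change.
Op 5: read(P1, v1) -> 26. No state change.
Op 6: write(P0, v1, 121). refcount(pp1)=2>1 -> COPY to pp4. 5 ppages; refcounts: pp0:2 pp1:1 pp2:1 pp3:1 pp4:1
Op 7: write(P0, v2, 199). refcount(pp3)=1 -> write in place. 5 ppages; refcounts: pp0:2 pp1:1 pp2:1 pp3:1 pp4:1

Answer: 5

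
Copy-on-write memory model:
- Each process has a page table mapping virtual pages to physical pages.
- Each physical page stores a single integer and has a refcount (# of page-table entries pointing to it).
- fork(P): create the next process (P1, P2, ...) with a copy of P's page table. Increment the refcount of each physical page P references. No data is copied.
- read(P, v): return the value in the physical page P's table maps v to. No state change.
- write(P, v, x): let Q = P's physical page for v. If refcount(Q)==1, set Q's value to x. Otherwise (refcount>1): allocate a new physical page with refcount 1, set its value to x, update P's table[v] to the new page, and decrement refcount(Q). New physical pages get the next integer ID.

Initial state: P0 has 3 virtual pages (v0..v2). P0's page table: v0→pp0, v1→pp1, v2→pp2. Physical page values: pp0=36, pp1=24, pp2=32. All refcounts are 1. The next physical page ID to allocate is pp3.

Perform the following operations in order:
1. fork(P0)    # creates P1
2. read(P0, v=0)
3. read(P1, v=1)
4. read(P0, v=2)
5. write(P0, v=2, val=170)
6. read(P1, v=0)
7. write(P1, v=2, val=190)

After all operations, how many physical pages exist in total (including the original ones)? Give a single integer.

Op 1: fork(P0) -> P1. 3 ppages; refcounts: pp0:2 pp1:2 pp2:2
Op 2: read(P0, v0) -> 36. No state change.
Op 3: read(P1, v1) -> 24. No state change.
Op 4: read(P0, v2) -> 32. No state change.
Op 5: write(P0, v2, 170). refcount(pp2)=2>1 -> COPY to pp3. 4 ppages; refcounts: pp0:2 pp1:2 pp2:1 pp3:1
Op 6: read(P1, v0) -> 36. No state change.
Op 7: write(P1, v2, 190). refcount(pp2)=1 -> write in place. 4 ppages; refcounts: pp0:2 pp1:2 pp2:1 pp3:1

Answer: 4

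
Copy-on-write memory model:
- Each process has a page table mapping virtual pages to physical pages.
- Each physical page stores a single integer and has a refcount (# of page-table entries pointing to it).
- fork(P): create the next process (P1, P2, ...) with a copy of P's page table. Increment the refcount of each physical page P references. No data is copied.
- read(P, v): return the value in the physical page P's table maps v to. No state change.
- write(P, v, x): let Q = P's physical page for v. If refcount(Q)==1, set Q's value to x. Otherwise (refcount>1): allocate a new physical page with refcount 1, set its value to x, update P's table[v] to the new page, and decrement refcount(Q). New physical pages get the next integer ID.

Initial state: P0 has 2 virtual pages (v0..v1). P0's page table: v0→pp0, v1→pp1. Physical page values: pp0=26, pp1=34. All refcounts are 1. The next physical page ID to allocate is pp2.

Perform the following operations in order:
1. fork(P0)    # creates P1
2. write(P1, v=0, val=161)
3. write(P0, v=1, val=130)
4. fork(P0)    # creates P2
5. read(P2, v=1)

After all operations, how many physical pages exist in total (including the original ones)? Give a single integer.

Answer: 4

Derivation:
Op 1: fork(P0) -> P1. 2 ppages; refcounts: pp0:2 pp1:2
Op 2: write(P1, v0, 161). refcount(pp0)=2>1 -> COPY to pp2. 3 ppages; refcounts: pp0:1 pp1:2 pp2:1
Op 3: write(P0, v1, 130). refcount(pp1)=2>1 -> COPY to pp3. 4 ppages; refcounts: pp0:1 pp1:1 pp2:1 pp3:1
Op 4: fork(P0) -> P2. 4 ppages; refcounts: pp0:2 pp1:1 pp2:1 pp3:2
Op 5: read(P2, v1) -> 130. No state change.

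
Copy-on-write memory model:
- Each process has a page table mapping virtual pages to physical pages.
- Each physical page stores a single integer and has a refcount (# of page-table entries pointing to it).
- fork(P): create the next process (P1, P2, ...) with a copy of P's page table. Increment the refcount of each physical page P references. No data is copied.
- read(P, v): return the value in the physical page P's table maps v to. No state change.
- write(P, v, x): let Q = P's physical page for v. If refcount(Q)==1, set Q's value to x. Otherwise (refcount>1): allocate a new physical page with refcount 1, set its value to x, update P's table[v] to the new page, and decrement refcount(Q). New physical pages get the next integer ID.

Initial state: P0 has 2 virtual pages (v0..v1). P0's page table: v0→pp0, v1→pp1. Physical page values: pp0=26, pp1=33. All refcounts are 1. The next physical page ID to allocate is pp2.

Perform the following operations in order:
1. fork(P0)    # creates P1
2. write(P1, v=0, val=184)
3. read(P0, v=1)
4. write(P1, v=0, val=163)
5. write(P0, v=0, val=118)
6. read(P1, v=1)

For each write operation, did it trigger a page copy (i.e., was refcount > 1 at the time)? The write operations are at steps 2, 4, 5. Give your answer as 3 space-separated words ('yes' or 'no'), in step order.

Op 1: fork(P0) -> P1. 2 ppages; refcounts: pp0:2 pp1:2
Op 2: write(P1, v0, 184). refcount(pp0)=2>1 -> COPY to pp2. 3 ppages; refcounts: pp0:1 pp1:2 pp2:1
Op 3: read(P0, v1) -> 33. No state change.
Op 4: write(P1, v0, 163). refcount(pp2)=1 -> write in place. 3 ppages; refcounts: pp0:1 pp1:2 pp2:1
Op 5: write(P0, v0, 118). refcount(pp0)=1 -> write in place. 3 ppages; refcounts: pp0:1 pp1:2 pp2:1
Op 6: read(P1, v1) -> 33. No state change.

yes no no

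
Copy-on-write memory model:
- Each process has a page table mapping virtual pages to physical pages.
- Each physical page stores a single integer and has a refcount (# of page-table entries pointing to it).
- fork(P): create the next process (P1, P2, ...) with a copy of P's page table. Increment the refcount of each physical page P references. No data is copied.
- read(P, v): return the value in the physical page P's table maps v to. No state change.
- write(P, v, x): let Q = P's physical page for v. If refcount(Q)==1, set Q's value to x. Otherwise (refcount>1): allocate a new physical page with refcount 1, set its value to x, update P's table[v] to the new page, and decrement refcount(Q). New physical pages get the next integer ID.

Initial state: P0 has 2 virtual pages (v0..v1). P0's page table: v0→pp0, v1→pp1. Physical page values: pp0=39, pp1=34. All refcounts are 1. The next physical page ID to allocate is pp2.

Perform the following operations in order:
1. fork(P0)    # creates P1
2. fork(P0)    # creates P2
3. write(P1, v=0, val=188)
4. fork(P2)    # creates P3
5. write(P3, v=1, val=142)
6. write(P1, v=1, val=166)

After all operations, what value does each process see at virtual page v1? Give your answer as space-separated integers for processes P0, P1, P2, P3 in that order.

Answer: 34 166 34 142

Derivation:
Op 1: fork(P0) -> P1. 2 ppages; refcounts: pp0:2 pp1:2
Op 2: fork(P0) -> P2. 2 ppages; refcounts: pp0:3 pp1:3
Op 3: write(P1, v0, 188). refcount(pp0)=3>1 -> COPY to pp2. 3 ppages; refcounts: pp0:2 pp1:3 pp2:1
Op 4: fork(P2) -> P3. 3 ppages; refcounts: pp0:3 pp1:4 pp2:1
Op 5: write(P3, v1, 142). refcount(pp1)=4>1 -> COPY to pp3. 4 ppages; refcounts: pp0:3 pp1:3 pp2:1 pp3:1
Op 6: write(P1, v1, 166). refcount(pp1)=3>1 -> COPY to pp4. 5 ppages; refcounts: pp0:3 pp1:2 pp2:1 pp3:1 pp4:1
P0: v1 -> pp1 = 34
P1: v1 -> pp4 = 166
P2: v1 -> pp1 = 34
P3: v1 -> pp3 = 142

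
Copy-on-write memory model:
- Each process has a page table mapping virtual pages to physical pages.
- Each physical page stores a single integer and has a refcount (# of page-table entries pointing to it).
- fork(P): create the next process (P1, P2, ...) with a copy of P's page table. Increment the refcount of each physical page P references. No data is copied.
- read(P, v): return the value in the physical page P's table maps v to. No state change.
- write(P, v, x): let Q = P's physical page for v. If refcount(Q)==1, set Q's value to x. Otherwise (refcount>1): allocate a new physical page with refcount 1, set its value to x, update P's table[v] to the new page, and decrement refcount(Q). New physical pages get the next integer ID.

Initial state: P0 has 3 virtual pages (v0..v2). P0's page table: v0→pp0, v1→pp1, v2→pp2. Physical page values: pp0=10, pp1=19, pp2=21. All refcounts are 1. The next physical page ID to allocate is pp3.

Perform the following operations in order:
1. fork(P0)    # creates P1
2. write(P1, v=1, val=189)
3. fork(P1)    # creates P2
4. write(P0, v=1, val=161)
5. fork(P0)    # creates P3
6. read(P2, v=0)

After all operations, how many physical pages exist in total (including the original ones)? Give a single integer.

Op 1: fork(P0) -> P1. 3 ppages; refcounts: pp0:2 pp1:2 pp2:2
Op 2: write(P1, v1, 189). refcount(pp1)=2>1 -> COPY to pp3. 4 ppages; refcounts: pp0:2 pp1:1 pp2:2 pp3:1
Op 3: fork(P1) -> P2. 4 ppages; refcounts: pp0:3 pp1:1 pp2:3 pp3:2
Op 4: write(P0, v1, 161). refcount(pp1)=1 -> write in place. 4 ppages; refcounts: pp0:3 pp1:1 pp2:3 pp3:2
Op 5: fork(P0) -> P3. 4 ppages; refcounts: pp0:4 pp1:2 pp2:4 pp3:2
Op 6: read(P2, v0) -> 10. No state change.

Answer: 4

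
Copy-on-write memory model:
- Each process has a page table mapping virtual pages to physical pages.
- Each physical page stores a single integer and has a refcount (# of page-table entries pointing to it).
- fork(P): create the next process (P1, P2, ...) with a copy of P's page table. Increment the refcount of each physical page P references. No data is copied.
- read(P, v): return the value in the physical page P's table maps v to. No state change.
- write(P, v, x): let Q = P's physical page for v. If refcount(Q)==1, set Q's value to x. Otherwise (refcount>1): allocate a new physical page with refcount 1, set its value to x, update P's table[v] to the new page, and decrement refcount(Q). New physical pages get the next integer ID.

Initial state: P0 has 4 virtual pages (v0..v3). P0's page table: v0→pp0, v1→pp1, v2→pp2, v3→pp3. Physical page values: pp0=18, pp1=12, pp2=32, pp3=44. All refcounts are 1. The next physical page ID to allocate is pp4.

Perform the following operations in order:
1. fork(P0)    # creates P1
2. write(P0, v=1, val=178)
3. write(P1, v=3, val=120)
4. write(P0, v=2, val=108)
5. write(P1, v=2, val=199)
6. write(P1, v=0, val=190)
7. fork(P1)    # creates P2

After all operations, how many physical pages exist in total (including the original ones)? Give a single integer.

Answer: 8

Derivation:
Op 1: fork(P0) -> P1. 4 ppages; refcounts: pp0:2 pp1:2 pp2:2 pp3:2
Op 2: write(P0, v1, 178). refcount(pp1)=2>1 -> COPY to pp4. 5 ppages; refcounts: pp0:2 pp1:1 pp2:2 pp3:2 pp4:1
Op 3: write(P1, v3, 120). refcount(pp3)=2>1 -> COPY to pp5. 6 ppages; refcounts: pp0:2 pp1:1 pp2:2 pp3:1 pp4:1 pp5:1
Op 4: write(P0, v2, 108). refcount(pp2)=2>1 -> COPY to pp6. 7 ppages; refcounts: pp0:2 pp1:1 pp2:1 pp3:1 pp4:1 pp5:1 pp6:1
Op 5: write(P1, v2, 199). refcount(pp2)=1 -> write in place. 7 ppages; refcounts: pp0:2 pp1:1 pp2:1 pp3:1 pp4:1 pp5:1 pp6:1
Op 6: write(P1, v0, 190). refcount(pp0)=2>1 -> COPY to pp7. 8 ppages; refcounts: pp0:1 pp1:1 pp2:1 pp3:1 pp4:1 pp5:1 pp6:1 pp7:1
Op 7: fork(P1) -> P2. 8 ppages; refcounts: pp0:1 pp1:2 pp2:2 pp3:1 pp4:1 pp5:2 pp6:1 pp7:2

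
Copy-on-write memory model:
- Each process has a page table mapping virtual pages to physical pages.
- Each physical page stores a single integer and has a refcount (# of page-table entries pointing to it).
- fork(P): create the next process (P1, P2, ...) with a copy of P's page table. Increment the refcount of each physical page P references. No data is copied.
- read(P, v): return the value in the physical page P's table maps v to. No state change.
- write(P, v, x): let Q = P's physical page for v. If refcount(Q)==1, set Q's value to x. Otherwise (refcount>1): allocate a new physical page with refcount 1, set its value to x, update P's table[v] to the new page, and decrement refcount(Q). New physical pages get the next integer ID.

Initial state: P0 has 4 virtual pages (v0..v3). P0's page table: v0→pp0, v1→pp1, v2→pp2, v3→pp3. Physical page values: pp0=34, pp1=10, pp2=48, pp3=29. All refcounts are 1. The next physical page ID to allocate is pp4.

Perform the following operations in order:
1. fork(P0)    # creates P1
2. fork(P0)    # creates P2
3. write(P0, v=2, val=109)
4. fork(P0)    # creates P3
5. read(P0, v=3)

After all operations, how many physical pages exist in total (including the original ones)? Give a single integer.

Op 1: fork(P0) -> P1. 4 ppages; refcounts: pp0:2 pp1:2 pp2:2 pp3:2
Op 2: fork(P0) -> P2. 4 ppages; refcounts: pp0:3 pp1:3 pp2:3 pp3:3
Op 3: write(P0, v2, 109). refcount(pp2)=3>1 -> COPY to pp4. 5 ppages; refcounts: pp0:3 pp1:3 pp2:2 pp3:3 pp4:1
Op 4: fork(P0) -> P3. 5 ppages; refcounts: pp0:4 pp1:4 pp2:2 pp3:4 pp4:2
Op 5: read(P0, v3) -> 29. No state change.

Answer: 5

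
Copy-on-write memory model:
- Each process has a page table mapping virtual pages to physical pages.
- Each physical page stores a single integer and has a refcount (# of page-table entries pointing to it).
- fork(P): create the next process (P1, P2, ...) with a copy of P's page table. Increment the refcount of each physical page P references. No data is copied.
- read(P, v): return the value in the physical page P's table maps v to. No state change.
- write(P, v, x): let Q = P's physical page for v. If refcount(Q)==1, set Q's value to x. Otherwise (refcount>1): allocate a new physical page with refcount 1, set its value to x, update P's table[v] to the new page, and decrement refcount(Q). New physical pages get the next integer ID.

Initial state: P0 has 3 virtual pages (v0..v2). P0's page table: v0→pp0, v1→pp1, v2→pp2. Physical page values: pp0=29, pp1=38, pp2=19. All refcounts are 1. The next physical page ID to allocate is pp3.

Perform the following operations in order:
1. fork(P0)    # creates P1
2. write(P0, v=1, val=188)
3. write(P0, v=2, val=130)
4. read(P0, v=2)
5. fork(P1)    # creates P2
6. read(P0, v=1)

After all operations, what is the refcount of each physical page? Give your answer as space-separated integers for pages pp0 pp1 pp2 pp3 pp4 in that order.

Op 1: fork(P0) -> P1. 3 ppages; refcounts: pp0:2 pp1:2 pp2:2
Op 2: write(P0, v1, 188). refcount(pp1)=2>1 -> COPY to pp3. 4 ppages; refcounts: pp0:2 pp1:1 pp2:2 pp3:1
Op 3: write(P0, v2, 130). refcount(pp2)=2>1 -> COPY to pp4. 5 ppages; refcounts: pp0:2 pp1:1 pp2:1 pp3:1 pp4:1
Op 4: read(P0, v2) -> 130. No state change.
Op 5: fork(P1) -> P2. 5 ppages; refcounts: pp0:3 pp1:2 pp2:2 pp3:1 pp4:1
Op 6: read(P0, v1) -> 188. No state change.

Answer: 3 2 2 1 1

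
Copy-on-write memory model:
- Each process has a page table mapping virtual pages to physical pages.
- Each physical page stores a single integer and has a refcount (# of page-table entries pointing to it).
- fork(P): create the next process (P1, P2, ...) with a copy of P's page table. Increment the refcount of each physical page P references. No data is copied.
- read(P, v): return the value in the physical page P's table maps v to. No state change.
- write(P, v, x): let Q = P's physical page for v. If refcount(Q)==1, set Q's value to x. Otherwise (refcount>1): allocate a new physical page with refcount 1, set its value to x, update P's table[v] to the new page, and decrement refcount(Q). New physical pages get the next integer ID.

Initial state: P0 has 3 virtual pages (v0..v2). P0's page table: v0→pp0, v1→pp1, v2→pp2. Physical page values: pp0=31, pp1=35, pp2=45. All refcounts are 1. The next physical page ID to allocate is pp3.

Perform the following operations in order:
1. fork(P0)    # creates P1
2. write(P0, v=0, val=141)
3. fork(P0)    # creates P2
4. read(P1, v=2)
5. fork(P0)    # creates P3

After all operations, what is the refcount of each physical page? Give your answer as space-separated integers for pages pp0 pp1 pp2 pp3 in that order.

Answer: 1 4 4 3

Derivation:
Op 1: fork(P0) -> P1. 3 ppages; refcounts: pp0:2 pp1:2 pp2:2
Op 2: write(P0, v0, 141). refcount(pp0)=2>1 -> COPY to pp3. 4 ppages; refcounts: pp0:1 pp1:2 pp2:2 pp3:1
Op 3: fork(P0) -> P2. 4 ppages; refcounts: pp0:1 pp1:3 pp2:3 pp3:2
Op 4: read(P1, v2) -> 45. No state change.
Op 5: fork(P0) -> P3. 4 ppages; refcounts: pp0:1 pp1:4 pp2:4 pp3:3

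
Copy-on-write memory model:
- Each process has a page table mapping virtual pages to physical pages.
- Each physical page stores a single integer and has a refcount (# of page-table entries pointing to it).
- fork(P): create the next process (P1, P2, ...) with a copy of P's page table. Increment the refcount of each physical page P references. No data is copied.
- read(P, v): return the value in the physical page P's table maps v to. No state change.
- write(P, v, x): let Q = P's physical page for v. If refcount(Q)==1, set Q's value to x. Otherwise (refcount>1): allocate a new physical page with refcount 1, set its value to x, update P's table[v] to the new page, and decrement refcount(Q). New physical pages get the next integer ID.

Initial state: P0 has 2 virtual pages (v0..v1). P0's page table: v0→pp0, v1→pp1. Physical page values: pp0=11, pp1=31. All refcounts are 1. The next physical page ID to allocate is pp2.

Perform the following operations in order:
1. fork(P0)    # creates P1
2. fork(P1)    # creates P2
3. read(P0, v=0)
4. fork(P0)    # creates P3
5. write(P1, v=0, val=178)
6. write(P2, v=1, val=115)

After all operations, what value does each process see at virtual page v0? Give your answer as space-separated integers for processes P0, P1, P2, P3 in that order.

Op 1: fork(P0) -> P1. 2 ppages; refcounts: pp0:2 pp1:2
Op 2: fork(P1) -> P2. 2 ppages; refcounts: pp0:3 pp1:3
Op 3: read(P0, v0) -> 11. No state change.
Op 4: fork(P0) -> P3. 2 ppages; refcounts: pp0:4 pp1:4
Op 5: write(P1, v0, 178). refcount(pp0)=4>1 -> COPY to pp2. 3 ppages; refcounts: pp0:3 pp1:4 pp2:1
Op 6: write(P2, v1, 115). refcount(pp1)=4>1 -> COPY to pp3. 4 ppages; refcounts: pp0:3 pp1:3 pp2:1 pp3:1
P0: v0 -> pp0 = 11
P1: v0 -> pp2 = 178
P2: v0 -> pp0 = 11
P3: v0 -> pp0 = 11

Answer: 11 178 11 11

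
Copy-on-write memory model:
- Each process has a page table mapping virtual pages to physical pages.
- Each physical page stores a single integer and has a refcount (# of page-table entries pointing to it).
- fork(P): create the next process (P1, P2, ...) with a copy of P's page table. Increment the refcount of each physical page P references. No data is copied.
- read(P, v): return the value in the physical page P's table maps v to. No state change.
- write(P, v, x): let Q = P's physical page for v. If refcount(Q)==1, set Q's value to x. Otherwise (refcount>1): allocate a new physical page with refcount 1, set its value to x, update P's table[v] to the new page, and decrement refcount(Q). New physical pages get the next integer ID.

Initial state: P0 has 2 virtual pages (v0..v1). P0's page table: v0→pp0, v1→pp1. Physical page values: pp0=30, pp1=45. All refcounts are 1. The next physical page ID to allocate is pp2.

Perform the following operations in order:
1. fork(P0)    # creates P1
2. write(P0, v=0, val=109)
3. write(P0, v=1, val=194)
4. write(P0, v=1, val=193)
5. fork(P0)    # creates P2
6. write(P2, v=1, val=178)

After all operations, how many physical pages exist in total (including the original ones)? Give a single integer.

Answer: 5

Derivation:
Op 1: fork(P0) -> P1. 2 ppages; refcounts: pp0:2 pp1:2
Op 2: write(P0, v0, 109). refcount(pp0)=2>1 -> COPY to pp2. 3 ppages; refcounts: pp0:1 pp1:2 pp2:1
Op 3: write(P0, v1, 194). refcount(pp1)=2>1 -> COPY to pp3. 4 ppages; refcounts: pp0:1 pp1:1 pp2:1 pp3:1
Op 4: write(P0, v1, 193). refcount(pp3)=1 -> write in place. 4 ppages; refcounts: pp0:1 pp1:1 pp2:1 pp3:1
Op 5: fork(P0) -> P2. 4 ppages; refcounts: pp0:1 pp1:1 pp2:2 pp3:2
Op 6: write(P2, v1, 178). refcount(pp3)=2>1 -> COPY to pp4. 5 ppages; refcounts: pp0:1 pp1:1 pp2:2 pp3:1 pp4:1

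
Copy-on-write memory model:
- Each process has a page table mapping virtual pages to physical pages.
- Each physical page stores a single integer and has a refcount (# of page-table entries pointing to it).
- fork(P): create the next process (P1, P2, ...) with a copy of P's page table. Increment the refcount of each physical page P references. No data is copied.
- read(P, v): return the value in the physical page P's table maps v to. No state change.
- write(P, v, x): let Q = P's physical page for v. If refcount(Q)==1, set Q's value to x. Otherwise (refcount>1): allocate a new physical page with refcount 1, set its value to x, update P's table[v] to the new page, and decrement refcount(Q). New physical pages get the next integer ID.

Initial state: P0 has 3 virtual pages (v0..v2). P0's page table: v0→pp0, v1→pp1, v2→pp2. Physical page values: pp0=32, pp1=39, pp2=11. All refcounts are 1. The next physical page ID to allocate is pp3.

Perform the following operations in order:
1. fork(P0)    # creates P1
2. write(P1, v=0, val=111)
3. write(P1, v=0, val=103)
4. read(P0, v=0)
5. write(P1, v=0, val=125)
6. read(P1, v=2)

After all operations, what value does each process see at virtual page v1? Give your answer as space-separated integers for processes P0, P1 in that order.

Op 1: fork(P0) -> P1. 3 ppages; refcounts: pp0:2 pp1:2 pp2:2
Op 2: write(P1, v0, 111). refcount(pp0)=2>1 -> COPY to pp3. 4 ppages; refcounts: pp0:1 pp1:2 pp2:2 pp3:1
Op 3: write(P1, v0, 103). refcount(pp3)=1 -> write in place. 4 ppages; refcounts: pp0:1 pp1:2 pp2:2 pp3:1
Op 4: read(P0, v0) -> 32. No state change.
Op 5: write(P1, v0, 125). refcount(pp3)=1 -> write in place. 4 ppages; refcounts: pp0:1 pp1:2 pp2:2 pp3:1
Op 6: read(P1, v2) -> 11. No state change.
P0: v1 -> pp1 = 39
P1: v1 -> pp1 = 39

Answer: 39 39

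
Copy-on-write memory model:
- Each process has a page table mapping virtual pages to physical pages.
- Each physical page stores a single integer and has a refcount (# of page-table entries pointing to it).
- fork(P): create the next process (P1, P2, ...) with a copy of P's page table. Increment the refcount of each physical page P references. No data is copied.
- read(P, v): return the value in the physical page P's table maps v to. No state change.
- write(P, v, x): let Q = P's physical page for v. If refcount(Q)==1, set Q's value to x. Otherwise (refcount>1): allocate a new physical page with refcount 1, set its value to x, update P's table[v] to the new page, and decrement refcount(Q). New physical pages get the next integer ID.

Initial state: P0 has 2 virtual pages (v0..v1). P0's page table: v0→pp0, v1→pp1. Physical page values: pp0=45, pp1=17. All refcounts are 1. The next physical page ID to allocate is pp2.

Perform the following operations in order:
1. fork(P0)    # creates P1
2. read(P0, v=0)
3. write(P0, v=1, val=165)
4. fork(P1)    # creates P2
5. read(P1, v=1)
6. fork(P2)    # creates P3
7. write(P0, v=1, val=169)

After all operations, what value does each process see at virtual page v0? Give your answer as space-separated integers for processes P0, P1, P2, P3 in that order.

Answer: 45 45 45 45

Derivation:
Op 1: fork(P0) -> P1. 2 ppages; refcounts: pp0:2 pp1:2
Op 2: read(P0, v0) -> 45. No state change.
Op 3: write(P0, v1, 165). refcount(pp1)=2>1 -> COPY to pp2. 3 ppages; refcounts: pp0:2 pp1:1 pp2:1
Op 4: fork(P1) -> P2. 3 ppages; refcounts: pp0:3 pp1:2 pp2:1
Op 5: read(P1, v1) -> 17. No state change.
Op 6: fork(P2) -> P3. 3 ppages; refcounts: pp0:4 pp1:3 pp2:1
Op 7: write(P0, v1, 169). refcount(pp2)=1 -> write in place. 3 ppages; refcounts: pp0:4 pp1:3 pp2:1
P0: v0 -> pp0 = 45
P1: v0 -> pp0 = 45
P2: v0 -> pp0 = 45
P3: v0 -> pp0 = 45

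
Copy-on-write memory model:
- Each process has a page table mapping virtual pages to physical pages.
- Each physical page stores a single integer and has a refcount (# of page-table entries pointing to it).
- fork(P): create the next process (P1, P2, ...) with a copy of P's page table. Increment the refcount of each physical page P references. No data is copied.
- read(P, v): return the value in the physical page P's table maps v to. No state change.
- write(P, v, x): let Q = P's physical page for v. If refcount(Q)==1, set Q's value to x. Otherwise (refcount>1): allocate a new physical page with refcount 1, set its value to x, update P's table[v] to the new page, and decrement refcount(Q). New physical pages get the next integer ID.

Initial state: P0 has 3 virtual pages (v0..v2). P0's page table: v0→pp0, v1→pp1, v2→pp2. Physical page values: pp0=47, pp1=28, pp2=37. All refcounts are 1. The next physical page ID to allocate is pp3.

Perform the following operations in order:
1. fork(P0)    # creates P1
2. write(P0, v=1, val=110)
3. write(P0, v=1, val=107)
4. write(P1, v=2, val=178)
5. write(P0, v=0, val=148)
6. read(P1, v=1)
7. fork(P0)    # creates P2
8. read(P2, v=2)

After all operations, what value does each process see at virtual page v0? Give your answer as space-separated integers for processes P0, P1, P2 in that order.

Op 1: fork(P0) -> P1. 3 ppages; refcounts: pp0:2 pp1:2 pp2:2
Op 2: write(P0, v1, 110). refcount(pp1)=2>1 -> COPY to pp3. 4 ppages; refcounts: pp0:2 pp1:1 pp2:2 pp3:1
Op 3: write(P0, v1, 107). refcount(pp3)=1 -> write in place. 4 ppages; refcounts: pp0:2 pp1:1 pp2:2 pp3:1
Op 4: write(P1, v2, 178). refcount(pp2)=2>1 -> COPY to pp4. 5 ppages; refcounts: pp0:2 pp1:1 pp2:1 pp3:1 pp4:1
Op 5: write(P0, v0, 148). refcount(pp0)=2>1 -> COPY to pp5. 6 ppages; refcounts: pp0:1 pp1:1 pp2:1 pp3:1 pp4:1 pp5:1
Op 6: read(P1, v1) -> 28. No state change.
Op 7: fork(P0) -> P2. 6 ppages; refcounts: pp0:1 pp1:1 pp2:2 pp3:2 pp4:1 pp5:2
Op 8: read(P2, v2) -> 37. No state change.
P0: v0 -> pp5 = 148
P1: v0 -> pp0 = 47
P2: v0 -> pp5 = 148

Answer: 148 47 148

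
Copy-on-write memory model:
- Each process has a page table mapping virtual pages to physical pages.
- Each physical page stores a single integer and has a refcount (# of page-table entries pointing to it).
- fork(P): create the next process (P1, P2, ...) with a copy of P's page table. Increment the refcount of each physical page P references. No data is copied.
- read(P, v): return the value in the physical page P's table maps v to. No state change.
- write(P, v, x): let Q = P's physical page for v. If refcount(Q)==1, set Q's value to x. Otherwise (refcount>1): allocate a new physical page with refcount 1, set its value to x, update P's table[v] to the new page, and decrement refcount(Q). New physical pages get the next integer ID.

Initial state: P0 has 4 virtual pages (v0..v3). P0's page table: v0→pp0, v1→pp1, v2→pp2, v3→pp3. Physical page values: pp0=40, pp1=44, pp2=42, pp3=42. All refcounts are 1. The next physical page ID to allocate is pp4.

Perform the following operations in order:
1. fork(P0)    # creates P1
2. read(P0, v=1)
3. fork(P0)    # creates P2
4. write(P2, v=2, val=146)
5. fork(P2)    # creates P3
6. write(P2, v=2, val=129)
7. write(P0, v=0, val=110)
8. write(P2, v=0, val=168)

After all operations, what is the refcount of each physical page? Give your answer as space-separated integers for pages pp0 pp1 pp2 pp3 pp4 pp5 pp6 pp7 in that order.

Op 1: fork(P0) -> P1. 4 ppages; refcounts: pp0:2 pp1:2 pp2:2 pp3:2
Op 2: read(P0, v1) -> 44. No state change.
Op 3: fork(P0) -> P2. 4 ppages; refcounts: pp0:3 pp1:3 pp2:3 pp3:3
Op 4: write(P2, v2, 146). refcount(pp2)=3>1 -> COPY to pp4. 5 ppages; refcounts: pp0:3 pp1:3 pp2:2 pp3:3 pp4:1
Op 5: fork(P2) -> P3. 5 ppages; refcounts: pp0:4 pp1:4 pp2:2 pp3:4 pp4:2
Op 6: write(P2, v2, 129). refcount(pp4)=2>1 -> COPY to pp5. 6 ppages; refcounts: pp0:4 pp1:4 pp2:2 pp3:4 pp4:1 pp5:1
Op 7: write(P0, v0, 110). refcount(pp0)=4>1 -> COPY to pp6. 7 ppages; refcounts: pp0:3 pp1:4 pp2:2 pp3:4 pp4:1 pp5:1 pp6:1
Op 8: write(P2, v0, 168). refcount(pp0)=3>1 -> COPY to pp7. 8 ppages; refcounts: pp0:2 pp1:4 pp2:2 pp3:4 pp4:1 pp5:1 pp6:1 pp7:1

Answer: 2 4 2 4 1 1 1 1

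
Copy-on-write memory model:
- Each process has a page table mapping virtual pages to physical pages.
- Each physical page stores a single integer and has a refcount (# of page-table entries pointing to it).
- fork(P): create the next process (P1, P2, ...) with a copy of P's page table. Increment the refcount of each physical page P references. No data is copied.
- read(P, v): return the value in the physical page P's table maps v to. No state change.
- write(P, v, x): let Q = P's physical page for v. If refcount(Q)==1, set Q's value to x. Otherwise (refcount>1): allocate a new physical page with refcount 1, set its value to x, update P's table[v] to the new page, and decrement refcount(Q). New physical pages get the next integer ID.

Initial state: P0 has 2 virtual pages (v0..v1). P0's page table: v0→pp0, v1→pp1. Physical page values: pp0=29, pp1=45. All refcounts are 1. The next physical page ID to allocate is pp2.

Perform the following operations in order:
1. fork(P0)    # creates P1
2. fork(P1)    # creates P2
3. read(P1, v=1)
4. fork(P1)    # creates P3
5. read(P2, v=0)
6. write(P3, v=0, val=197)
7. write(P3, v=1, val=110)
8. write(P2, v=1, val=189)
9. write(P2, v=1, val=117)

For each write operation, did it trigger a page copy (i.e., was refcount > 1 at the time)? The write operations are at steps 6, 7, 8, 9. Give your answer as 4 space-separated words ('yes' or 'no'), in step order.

Op 1: fork(P0) -> P1. 2 ppages; refcounts: pp0:2 pp1:2
Op 2: fork(P1) -> P2. 2 ppages; refcounts: pp0:3 pp1:3
Op 3: read(P1, v1) -> 45. No state change.
Op 4: fork(P1) -> P3. 2 ppages; refcounts: pp0:4 pp1:4
Op 5: read(P2, v0) -> 29. No state change.
Op 6: write(P3, v0, 197). refcount(pp0)=4>1 -> COPY to pp2. 3 ppages; refcounts: pp0:3 pp1:4 pp2:1
Op 7: write(P3, v1, 110). refcount(pp1)=4>1 -> COPY to pp3. 4 ppages; refcounts: pp0:3 pp1:3 pp2:1 pp3:1
Op 8: write(P2, v1, 189). refcount(pp1)=3>1 -> COPY to pp4. 5 ppages; refcounts: pp0:3 pp1:2 pp2:1 pp3:1 pp4:1
Op 9: write(P2, v1, 117). refcount(pp4)=1 -> write in place. 5 ppages; refcounts: pp0:3 pp1:2 pp2:1 pp3:1 pp4:1

yes yes yes no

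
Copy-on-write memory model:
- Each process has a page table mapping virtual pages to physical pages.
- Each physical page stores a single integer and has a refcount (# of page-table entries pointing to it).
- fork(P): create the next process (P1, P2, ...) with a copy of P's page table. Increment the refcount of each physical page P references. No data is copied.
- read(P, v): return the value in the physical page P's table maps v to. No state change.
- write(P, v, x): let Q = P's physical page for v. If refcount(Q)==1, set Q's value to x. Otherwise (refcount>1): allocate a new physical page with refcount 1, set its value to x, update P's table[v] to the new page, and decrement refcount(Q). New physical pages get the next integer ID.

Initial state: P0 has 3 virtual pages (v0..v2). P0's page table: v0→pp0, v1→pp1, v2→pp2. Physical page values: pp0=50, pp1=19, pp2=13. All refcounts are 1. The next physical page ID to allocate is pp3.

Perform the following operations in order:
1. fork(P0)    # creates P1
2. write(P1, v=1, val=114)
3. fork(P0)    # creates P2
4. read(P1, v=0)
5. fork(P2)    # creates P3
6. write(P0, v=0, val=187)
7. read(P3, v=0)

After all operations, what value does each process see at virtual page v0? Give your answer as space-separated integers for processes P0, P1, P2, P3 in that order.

Answer: 187 50 50 50

Derivation:
Op 1: fork(P0) -> P1. 3 ppages; refcounts: pp0:2 pp1:2 pp2:2
Op 2: write(P1, v1, 114). refcount(pp1)=2>1 -> COPY to pp3. 4 ppages; refcounts: pp0:2 pp1:1 pp2:2 pp3:1
Op 3: fork(P0) -> P2. 4 ppages; refcounts: pp0:3 pp1:2 pp2:3 pp3:1
Op 4: read(P1, v0) -> 50. No state change.
Op 5: fork(P2) -> P3. 4 ppages; refcounts: pp0:4 pp1:3 pp2:4 pp3:1
Op 6: write(P0, v0, 187). refcount(pp0)=4>1 -> COPY to pp4. 5 ppages; refcounts: pp0:3 pp1:3 pp2:4 pp3:1 pp4:1
Op 7: read(P3, v0) -> 50. No state change.
P0: v0 -> pp4 = 187
P1: v0 -> pp0 = 50
P2: v0 -> pp0 = 50
P3: v0 -> pp0 = 50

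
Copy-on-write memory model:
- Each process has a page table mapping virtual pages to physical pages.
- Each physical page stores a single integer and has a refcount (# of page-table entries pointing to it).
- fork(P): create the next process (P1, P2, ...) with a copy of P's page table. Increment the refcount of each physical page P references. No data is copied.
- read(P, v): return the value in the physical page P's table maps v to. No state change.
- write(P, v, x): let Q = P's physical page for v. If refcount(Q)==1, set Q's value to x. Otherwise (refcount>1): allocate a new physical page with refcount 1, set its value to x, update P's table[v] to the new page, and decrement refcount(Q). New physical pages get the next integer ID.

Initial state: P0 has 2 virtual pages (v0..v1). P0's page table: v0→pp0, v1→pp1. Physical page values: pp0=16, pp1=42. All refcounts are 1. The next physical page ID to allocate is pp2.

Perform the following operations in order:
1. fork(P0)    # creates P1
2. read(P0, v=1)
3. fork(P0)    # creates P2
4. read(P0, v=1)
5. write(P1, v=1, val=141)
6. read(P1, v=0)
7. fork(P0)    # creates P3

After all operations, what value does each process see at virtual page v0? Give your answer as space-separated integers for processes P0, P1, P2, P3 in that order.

Op 1: fork(P0) -> P1. 2 ppages; refcounts: pp0:2 pp1:2
Op 2: read(P0, v1) -> 42. No state change.
Op 3: fork(P0) -> P2. 2 ppages; refcounts: pp0:3 pp1:3
Op 4: read(P0, v1) -> 42. No state change.
Op 5: write(P1, v1, 141). refcount(pp1)=3>1 -> COPY to pp2. 3 ppages; refcounts: pp0:3 pp1:2 pp2:1
Op 6: read(P1, v0) -> 16. No state change.
Op 7: fork(P0) -> P3. 3 ppages; refcounts: pp0:4 pp1:3 pp2:1
P0: v0 -> pp0 = 16
P1: v0 -> pp0 = 16
P2: v0 -> pp0 = 16
P3: v0 -> pp0 = 16

Answer: 16 16 16 16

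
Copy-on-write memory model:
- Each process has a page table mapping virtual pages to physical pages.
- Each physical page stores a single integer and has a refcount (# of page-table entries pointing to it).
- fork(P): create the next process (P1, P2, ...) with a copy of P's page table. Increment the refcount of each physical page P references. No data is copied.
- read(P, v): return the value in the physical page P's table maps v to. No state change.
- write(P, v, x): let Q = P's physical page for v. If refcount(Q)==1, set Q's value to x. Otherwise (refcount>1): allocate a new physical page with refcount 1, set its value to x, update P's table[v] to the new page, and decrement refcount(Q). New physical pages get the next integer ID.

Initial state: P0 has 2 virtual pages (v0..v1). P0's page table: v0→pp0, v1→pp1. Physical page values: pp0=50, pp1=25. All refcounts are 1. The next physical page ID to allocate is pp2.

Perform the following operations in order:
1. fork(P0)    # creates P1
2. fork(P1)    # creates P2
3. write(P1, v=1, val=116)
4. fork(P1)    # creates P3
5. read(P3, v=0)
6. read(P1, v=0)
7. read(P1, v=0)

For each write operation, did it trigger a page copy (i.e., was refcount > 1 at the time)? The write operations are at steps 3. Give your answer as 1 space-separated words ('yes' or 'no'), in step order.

Op 1: fork(P0) -> P1. 2 ppages; refcounts: pp0:2 pp1:2
Op 2: fork(P1) -> P2. 2 ppages; refcounts: pp0:3 pp1:3
Op 3: write(P1, v1, 116). refcount(pp1)=3>1 -> COPY to pp2. 3 ppages; refcounts: pp0:3 pp1:2 pp2:1
Op 4: fork(P1) -> P3. 3 ppages; refcounts: pp0:4 pp1:2 pp2:2
Op 5: read(P3, v0) -> 50. No state change.
Op 6: read(P1, v0) -> 50. No state change.
Op 7: read(P1, v0) -> 50. No state change.

yes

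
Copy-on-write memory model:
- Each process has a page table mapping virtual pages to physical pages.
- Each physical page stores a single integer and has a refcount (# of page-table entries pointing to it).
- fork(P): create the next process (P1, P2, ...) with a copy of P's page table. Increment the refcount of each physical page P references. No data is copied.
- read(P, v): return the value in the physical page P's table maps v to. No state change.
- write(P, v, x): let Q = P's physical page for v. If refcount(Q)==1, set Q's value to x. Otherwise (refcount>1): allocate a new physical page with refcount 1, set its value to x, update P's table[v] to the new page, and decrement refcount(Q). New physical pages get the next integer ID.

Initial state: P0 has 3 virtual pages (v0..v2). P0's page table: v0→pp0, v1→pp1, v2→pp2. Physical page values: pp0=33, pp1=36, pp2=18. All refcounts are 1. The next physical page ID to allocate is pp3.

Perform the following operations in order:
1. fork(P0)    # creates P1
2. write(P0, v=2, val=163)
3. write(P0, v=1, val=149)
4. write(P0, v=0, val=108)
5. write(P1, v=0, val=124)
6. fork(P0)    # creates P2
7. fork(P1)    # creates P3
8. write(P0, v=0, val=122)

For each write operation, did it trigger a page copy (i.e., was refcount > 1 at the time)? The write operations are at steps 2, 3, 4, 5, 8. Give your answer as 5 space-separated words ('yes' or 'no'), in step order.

Op 1: fork(P0) -> P1. 3 ppages; refcounts: pp0:2 pp1:2 pp2:2
Op 2: write(P0, v2, 163). refcount(pp2)=2>1 -> COPY to pp3. 4 ppages; refcounts: pp0:2 pp1:2 pp2:1 pp3:1
Op 3: write(P0, v1, 149). refcount(pp1)=2>1 -> COPY to pp4. 5 ppages; refcounts: pp0:2 pp1:1 pp2:1 pp3:1 pp4:1
Op 4: write(P0, v0, 108). refcount(pp0)=2>1 -> COPY to pp5. 6 ppages; refcounts: pp0:1 pp1:1 pp2:1 pp3:1 pp4:1 pp5:1
Op 5: write(P1, v0, 124). refcount(pp0)=1 -> write in place. 6 ppages; refcounts: pp0:1 pp1:1 pp2:1 pp3:1 pp4:1 pp5:1
Op 6: fork(P0) -> P2. 6 ppages; refcounts: pp0:1 pp1:1 pp2:1 pp3:2 pp4:2 pp5:2
Op 7: fork(P1) -> P3. 6 ppages; refcounts: pp0:2 pp1:2 pp2:2 pp3:2 pp4:2 pp5:2
Op 8: write(P0, v0, 122). refcount(pp5)=2>1 -> COPY to pp6. 7 ppages; refcounts: pp0:2 pp1:2 pp2:2 pp3:2 pp4:2 pp5:1 pp6:1

yes yes yes no yes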